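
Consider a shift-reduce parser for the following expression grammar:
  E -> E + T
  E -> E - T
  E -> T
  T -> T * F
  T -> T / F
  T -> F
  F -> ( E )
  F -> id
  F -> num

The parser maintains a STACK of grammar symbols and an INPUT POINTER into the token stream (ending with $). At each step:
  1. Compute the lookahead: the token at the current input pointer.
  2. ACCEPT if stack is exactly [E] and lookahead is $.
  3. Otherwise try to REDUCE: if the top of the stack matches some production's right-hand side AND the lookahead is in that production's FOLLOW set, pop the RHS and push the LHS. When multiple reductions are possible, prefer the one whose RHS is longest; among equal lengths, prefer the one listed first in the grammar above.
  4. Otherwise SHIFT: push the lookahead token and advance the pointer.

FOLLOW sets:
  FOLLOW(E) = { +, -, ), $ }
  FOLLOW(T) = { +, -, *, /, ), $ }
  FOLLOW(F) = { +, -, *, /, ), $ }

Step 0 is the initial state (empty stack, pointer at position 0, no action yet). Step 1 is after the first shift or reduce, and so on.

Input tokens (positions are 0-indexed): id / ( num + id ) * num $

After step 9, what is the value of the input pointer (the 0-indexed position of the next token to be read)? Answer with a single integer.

Step 1: shift id. Stack=[id] ptr=1 lookahead=/ remaining=[/ ( num + id ) * num $]
Step 2: reduce F->id. Stack=[F] ptr=1 lookahead=/ remaining=[/ ( num + id ) * num $]
Step 3: reduce T->F. Stack=[T] ptr=1 lookahead=/ remaining=[/ ( num + id ) * num $]
Step 4: shift /. Stack=[T /] ptr=2 lookahead=( remaining=[( num + id ) * num $]
Step 5: shift (. Stack=[T / (] ptr=3 lookahead=num remaining=[num + id ) * num $]
Step 6: shift num. Stack=[T / ( num] ptr=4 lookahead=+ remaining=[+ id ) * num $]
Step 7: reduce F->num. Stack=[T / ( F] ptr=4 lookahead=+ remaining=[+ id ) * num $]
Step 8: reduce T->F. Stack=[T / ( T] ptr=4 lookahead=+ remaining=[+ id ) * num $]
Step 9: reduce E->T. Stack=[T / ( E] ptr=4 lookahead=+ remaining=[+ id ) * num $]

Answer: 4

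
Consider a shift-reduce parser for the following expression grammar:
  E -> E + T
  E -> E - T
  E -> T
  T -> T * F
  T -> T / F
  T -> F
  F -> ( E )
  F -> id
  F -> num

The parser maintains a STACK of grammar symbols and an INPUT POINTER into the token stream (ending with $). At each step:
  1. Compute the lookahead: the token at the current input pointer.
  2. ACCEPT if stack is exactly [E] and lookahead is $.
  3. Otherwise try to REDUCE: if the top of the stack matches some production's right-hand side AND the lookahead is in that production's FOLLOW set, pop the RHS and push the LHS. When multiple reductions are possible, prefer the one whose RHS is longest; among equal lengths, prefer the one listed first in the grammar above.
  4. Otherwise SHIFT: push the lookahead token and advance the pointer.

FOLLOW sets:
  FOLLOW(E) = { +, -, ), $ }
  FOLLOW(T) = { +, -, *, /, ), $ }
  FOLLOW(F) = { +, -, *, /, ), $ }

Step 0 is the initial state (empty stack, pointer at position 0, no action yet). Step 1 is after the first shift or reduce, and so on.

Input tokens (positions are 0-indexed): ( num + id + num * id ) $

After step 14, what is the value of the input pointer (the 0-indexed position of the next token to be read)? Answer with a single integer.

Answer: 6

Derivation:
Step 1: shift (. Stack=[(] ptr=1 lookahead=num remaining=[num + id + num * id ) $]
Step 2: shift num. Stack=[( num] ptr=2 lookahead=+ remaining=[+ id + num * id ) $]
Step 3: reduce F->num. Stack=[( F] ptr=2 lookahead=+ remaining=[+ id + num * id ) $]
Step 4: reduce T->F. Stack=[( T] ptr=2 lookahead=+ remaining=[+ id + num * id ) $]
Step 5: reduce E->T. Stack=[( E] ptr=2 lookahead=+ remaining=[+ id + num * id ) $]
Step 6: shift +. Stack=[( E +] ptr=3 lookahead=id remaining=[id + num * id ) $]
Step 7: shift id. Stack=[( E + id] ptr=4 lookahead=+ remaining=[+ num * id ) $]
Step 8: reduce F->id. Stack=[( E + F] ptr=4 lookahead=+ remaining=[+ num * id ) $]
Step 9: reduce T->F. Stack=[( E + T] ptr=4 lookahead=+ remaining=[+ num * id ) $]
Step 10: reduce E->E + T. Stack=[( E] ptr=4 lookahead=+ remaining=[+ num * id ) $]
Step 11: shift +. Stack=[( E +] ptr=5 lookahead=num remaining=[num * id ) $]
Step 12: shift num. Stack=[( E + num] ptr=6 lookahead=* remaining=[* id ) $]
Step 13: reduce F->num. Stack=[( E + F] ptr=6 lookahead=* remaining=[* id ) $]
Step 14: reduce T->F. Stack=[( E + T] ptr=6 lookahead=* remaining=[* id ) $]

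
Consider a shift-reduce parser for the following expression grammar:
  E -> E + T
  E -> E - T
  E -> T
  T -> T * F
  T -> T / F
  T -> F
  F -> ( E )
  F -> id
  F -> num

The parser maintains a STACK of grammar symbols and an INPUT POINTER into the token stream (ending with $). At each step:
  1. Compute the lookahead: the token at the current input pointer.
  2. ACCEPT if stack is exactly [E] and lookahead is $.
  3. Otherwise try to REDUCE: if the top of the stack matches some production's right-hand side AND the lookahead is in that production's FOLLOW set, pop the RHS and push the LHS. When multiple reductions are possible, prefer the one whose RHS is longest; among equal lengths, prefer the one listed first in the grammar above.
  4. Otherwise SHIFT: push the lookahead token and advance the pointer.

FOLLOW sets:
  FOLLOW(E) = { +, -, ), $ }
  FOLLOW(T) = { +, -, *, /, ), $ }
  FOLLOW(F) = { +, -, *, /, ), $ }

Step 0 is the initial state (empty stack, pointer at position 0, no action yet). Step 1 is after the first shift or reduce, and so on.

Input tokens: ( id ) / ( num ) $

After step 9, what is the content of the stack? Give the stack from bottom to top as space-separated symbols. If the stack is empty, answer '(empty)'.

Step 1: shift (. Stack=[(] ptr=1 lookahead=id remaining=[id ) / ( num ) $]
Step 2: shift id. Stack=[( id] ptr=2 lookahead=) remaining=[) / ( num ) $]
Step 3: reduce F->id. Stack=[( F] ptr=2 lookahead=) remaining=[) / ( num ) $]
Step 4: reduce T->F. Stack=[( T] ptr=2 lookahead=) remaining=[) / ( num ) $]
Step 5: reduce E->T. Stack=[( E] ptr=2 lookahead=) remaining=[) / ( num ) $]
Step 6: shift ). Stack=[( E )] ptr=3 lookahead=/ remaining=[/ ( num ) $]
Step 7: reduce F->( E ). Stack=[F] ptr=3 lookahead=/ remaining=[/ ( num ) $]
Step 8: reduce T->F. Stack=[T] ptr=3 lookahead=/ remaining=[/ ( num ) $]
Step 9: shift /. Stack=[T /] ptr=4 lookahead=( remaining=[( num ) $]

Answer: T /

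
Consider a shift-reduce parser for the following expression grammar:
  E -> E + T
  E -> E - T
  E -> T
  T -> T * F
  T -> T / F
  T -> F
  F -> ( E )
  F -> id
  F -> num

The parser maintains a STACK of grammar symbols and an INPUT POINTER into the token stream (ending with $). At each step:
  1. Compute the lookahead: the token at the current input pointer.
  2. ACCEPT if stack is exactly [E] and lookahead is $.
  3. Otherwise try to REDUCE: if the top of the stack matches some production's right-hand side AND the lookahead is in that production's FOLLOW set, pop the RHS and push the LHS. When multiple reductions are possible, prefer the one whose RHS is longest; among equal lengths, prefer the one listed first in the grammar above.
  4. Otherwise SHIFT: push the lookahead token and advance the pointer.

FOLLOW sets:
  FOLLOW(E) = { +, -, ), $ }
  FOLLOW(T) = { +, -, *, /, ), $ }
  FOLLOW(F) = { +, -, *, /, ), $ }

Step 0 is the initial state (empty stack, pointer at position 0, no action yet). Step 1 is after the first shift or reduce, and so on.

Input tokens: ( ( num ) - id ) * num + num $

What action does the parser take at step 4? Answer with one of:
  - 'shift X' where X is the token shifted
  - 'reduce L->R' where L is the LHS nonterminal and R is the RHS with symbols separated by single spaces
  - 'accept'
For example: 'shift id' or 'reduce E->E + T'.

Answer: reduce F->num

Derivation:
Step 1: shift (. Stack=[(] ptr=1 lookahead=( remaining=[( num ) - id ) * num + num $]
Step 2: shift (. Stack=[( (] ptr=2 lookahead=num remaining=[num ) - id ) * num + num $]
Step 3: shift num. Stack=[( ( num] ptr=3 lookahead=) remaining=[) - id ) * num + num $]
Step 4: reduce F->num. Stack=[( ( F] ptr=3 lookahead=) remaining=[) - id ) * num + num $]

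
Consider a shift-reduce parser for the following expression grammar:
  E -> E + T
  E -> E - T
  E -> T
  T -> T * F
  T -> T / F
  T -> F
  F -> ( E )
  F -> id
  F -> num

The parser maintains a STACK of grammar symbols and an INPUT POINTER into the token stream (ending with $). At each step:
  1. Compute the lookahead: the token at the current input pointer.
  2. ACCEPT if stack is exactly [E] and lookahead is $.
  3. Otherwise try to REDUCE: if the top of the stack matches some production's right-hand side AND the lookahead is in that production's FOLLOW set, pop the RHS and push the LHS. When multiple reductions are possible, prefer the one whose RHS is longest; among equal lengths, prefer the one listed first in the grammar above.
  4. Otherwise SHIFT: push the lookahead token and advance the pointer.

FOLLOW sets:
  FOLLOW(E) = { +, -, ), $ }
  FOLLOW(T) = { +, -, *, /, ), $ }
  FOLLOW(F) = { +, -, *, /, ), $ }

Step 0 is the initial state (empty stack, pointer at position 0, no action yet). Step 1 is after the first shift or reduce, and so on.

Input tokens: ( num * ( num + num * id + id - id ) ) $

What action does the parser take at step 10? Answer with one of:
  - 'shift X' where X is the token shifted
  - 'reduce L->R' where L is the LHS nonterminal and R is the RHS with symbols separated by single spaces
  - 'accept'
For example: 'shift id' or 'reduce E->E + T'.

Step 1: shift (. Stack=[(] ptr=1 lookahead=num remaining=[num * ( num + num * id + id - id ) ) $]
Step 2: shift num. Stack=[( num] ptr=2 lookahead=* remaining=[* ( num + num * id + id - id ) ) $]
Step 3: reduce F->num. Stack=[( F] ptr=2 lookahead=* remaining=[* ( num + num * id + id - id ) ) $]
Step 4: reduce T->F. Stack=[( T] ptr=2 lookahead=* remaining=[* ( num + num * id + id - id ) ) $]
Step 5: shift *. Stack=[( T *] ptr=3 lookahead=( remaining=[( num + num * id + id - id ) ) $]
Step 6: shift (. Stack=[( T * (] ptr=4 lookahead=num remaining=[num + num * id + id - id ) ) $]
Step 7: shift num. Stack=[( T * ( num] ptr=5 lookahead=+ remaining=[+ num * id + id - id ) ) $]
Step 8: reduce F->num. Stack=[( T * ( F] ptr=5 lookahead=+ remaining=[+ num * id + id - id ) ) $]
Step 9: reduce T->F. Stack=[( T * ( T] ptr=5 lookahead=+ remaining=[+ num * id + id - id ) ) $]
Step 10: reduce E->T. Stack=[( T * ( E] ptr=5 lookahead=+ remaining=[+ num * id + id - id ) ) $]

Answer: reduce E->T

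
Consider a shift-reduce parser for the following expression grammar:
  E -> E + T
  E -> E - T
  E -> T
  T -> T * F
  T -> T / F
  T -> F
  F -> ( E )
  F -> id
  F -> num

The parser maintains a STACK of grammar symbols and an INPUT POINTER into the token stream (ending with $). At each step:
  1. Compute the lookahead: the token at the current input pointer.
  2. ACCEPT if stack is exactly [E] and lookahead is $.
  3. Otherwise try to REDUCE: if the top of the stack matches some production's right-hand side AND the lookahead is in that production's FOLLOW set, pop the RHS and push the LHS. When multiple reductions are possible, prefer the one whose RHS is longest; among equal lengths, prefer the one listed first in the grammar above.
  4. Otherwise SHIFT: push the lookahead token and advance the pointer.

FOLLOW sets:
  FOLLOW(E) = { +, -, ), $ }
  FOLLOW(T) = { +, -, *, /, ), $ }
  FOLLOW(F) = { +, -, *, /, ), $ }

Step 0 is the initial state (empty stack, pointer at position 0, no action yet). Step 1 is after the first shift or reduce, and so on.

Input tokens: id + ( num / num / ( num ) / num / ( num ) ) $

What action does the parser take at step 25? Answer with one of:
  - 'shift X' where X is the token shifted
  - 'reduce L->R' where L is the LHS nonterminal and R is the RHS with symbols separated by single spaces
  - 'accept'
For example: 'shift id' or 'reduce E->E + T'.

Step 1: shift id. Stack=[id] ptr=1 lookahead=+ remaining=[+ ( num / num / ( num ) / num / ( num ) ) $]
Step 2: reduce F->id. Stack=[F] ptr=1 lookahead=+ remaining=[+ ( num / num / ( num ) / num / ( num ) ) $]
Step 3: reduce T->F. Stack=[T] ptr=1 lookahead=+ remaining=[+ ( num / num / ( num ) / num / ( num ) ) $]
Step 4: reduce E->T. Stack=[E] ptr=1 lookahead=+ remaining=[+ ( num / num / ( num ) / num / ( num ) ) $]
Step 5: shift +. Stack=[E +] ptr=2 lookahead=( remaining=[( num / num / ( num ) / num / ( num ) ) $]
Step 6: shift (. Stack=[E + (] ptr=3 lookahead=num remaining=[num / num / ( num ) / num / ( num ) ) $]
Step 7: shift num. Stack=[E + ( num] ptr=4 lookahead=/ remaining=[/ num / ( num ) / num / ( num ) ) $]
Step 8: reduce F->num. Stack=[E + ( F] ptr=4 lookahead=/ remaining=[/ num / ( num ) / num / ( num ) ) $]
Step 9: reduce T->F. Stack=[E + ( T] ptr=4 lookahead=/ remaining=[/ num / ( num ) / num / ( num ) ) $]
Step 10: shift /. Stack=[E + ( T /] ptr=5 lookahead=num remaining=[num / ( num ) / num / ( num ) ) $]
Step 11: shift num. Stack=[E + ( T / num] ptr=6 lookahead=/ remaining=[/ ( num ) / num / ( num ) ) $]
Step 12: reduce F->num. Stack=[E + ( T / F] ptr=6 lookahead=/ remaining=[/ ( num ) / num / ( num ) ) $]
Step 13: reduce T->T / F. Stack=[E + ( T] ptr=6 lookahead=/ remaining=[/ ( num ) / num / ( num ) ) $]
Step 14: shift /. Stack=[E + ( T /] ptr=7 lookahead=( remaining=[( num ) / num / ( num ) ) $]
Step 15: shift (. Stack=[E + ( T / (] ptr=8 lookahead=num remaining=[num ) / num / ( num ) ) $]
Step 16: shift num. Stack=[E + ( T / ( num] ptr=9 lookahead=) remaining=[) / num / ( num ) ) $]
Step 17: reduce F->num. Stack=[E + ( T / ( F] ptr=9 lookahead=) remaining=[) / num / ( num ) ) $]
Step 18: reduce T->F. Stack=[E + ( T / ( T] ptr=9 lookahead=) remaining=[) / num / ( num ) ) $]
Step 19: reduce E->T. Stack=[E + ( T / ( E] ptr=9 lookahead=) remaining=[) / num / ( num ) ) $]
Step 20: shift ). Stack=[E + ( T / ( E )] ptr=10 lookahead=/ remaining=[/ num / ( num ) ) $]
Step 21: reduce F->( E ). Stack=[E + ( T / F] ptr=10 lookahead=/ remaining=[/ num / ( num ) ) $]
Step 22: reduce T->T / F. Stack=[E + ( T] ptr=10 lookahead=/ remaining=[/ num / ( num ) ) $]
Step 23: shift /. Stack=[E + ( T /] ptr=11 lookahead=num remaining=[num / ( num ) ) $]
Step 24: shift num. Stack=[E + ( T / num] ptr=12 lookahead=/ remaining=[/ ( num ) ) $]
Step 25: reduce F->num. Stack=[E + ( T / F] ptr=12 lookahead=/ remaining=[/ ( num ) ) $]

Answer: reduce F->num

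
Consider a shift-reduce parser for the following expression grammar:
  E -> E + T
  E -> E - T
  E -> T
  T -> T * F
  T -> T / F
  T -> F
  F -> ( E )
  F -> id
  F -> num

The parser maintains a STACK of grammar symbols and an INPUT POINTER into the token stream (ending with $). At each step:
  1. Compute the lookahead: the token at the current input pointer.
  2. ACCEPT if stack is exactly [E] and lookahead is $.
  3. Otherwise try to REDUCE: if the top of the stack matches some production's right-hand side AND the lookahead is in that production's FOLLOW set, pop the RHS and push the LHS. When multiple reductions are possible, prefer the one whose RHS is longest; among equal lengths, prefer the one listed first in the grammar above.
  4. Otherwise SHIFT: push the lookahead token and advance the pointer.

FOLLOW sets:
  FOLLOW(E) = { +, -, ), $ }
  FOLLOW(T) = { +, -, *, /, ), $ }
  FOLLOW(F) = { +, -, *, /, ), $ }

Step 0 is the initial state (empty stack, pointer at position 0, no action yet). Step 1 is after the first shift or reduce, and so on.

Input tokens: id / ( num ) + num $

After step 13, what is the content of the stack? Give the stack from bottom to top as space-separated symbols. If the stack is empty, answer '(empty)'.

Answer: E

Derivation:
Step 1: shift id. Stack=[id] ptr=1 lookahead=/ remaining=[/ ( num ) + num $]
Step 2: reduce F->id. Stack=[F] ptr=1 lookahead=/ remaining=[/ ( num ) + num $]
Step 3: reduce T->F. Stack=[T] ptr=1 lookahead=/ remaining=[/ ( num ) + num $]
Step 4: shift /. Stack=[T /] ptr=2 lookahead=( remaining=[( num ) + num $]
Step 5: shift (. Stack=[T / (] ptr=3 lookahead=num remaining=[num ) + num $]
Step 6: shift num. Stack=[T / ( num] ptr=4 lookahead=) remaining=[) + num $]
Step 7: reduce F->num. Stack=[T / ( F] ptr=4 lookahead=) remaining=[) + num $]
Step 8: reduce T->F. Stack=[T / ( T] ptr=4 lookahead=) remaining=[) + num $]
Step 9: reduce E->T. Stack=[T / ( E] ptr=4 lookahead=) remaining=[) + num $]
Step 10: shift ). Stack=[T / ( E )] ptr=5 lookahead=+ remaining=[+ num $]
Step 11: reduce F->( E ). Stack=[T / F] ptr=5 lookahead=+ remaining=[+ num $]
Step 12: reduce T->T / F. Stack=[T] ptr=5 lookahead=+ remaining=[+ num $]
Step 13: reduce E->T. Stack=[E] ptr=5 lookahead=+ remaining=[+ num $]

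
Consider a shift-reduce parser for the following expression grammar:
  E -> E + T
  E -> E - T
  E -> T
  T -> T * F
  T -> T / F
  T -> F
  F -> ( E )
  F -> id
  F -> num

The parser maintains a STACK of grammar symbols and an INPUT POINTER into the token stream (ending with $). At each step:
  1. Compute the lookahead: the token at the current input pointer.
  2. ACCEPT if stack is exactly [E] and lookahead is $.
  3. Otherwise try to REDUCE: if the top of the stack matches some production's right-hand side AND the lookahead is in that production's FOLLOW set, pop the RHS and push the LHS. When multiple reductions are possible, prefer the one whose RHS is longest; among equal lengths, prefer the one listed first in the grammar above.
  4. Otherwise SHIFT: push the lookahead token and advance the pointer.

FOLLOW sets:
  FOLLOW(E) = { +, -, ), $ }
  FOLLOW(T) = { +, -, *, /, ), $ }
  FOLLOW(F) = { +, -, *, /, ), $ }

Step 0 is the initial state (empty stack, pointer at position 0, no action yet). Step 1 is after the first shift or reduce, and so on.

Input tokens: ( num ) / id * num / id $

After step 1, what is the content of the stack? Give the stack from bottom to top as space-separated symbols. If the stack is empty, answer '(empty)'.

Answer: (

Derivation:
Step 1: shift (. Stack=[(] ptr=1 lookahead=num remaining=[num ) / id * num / id $]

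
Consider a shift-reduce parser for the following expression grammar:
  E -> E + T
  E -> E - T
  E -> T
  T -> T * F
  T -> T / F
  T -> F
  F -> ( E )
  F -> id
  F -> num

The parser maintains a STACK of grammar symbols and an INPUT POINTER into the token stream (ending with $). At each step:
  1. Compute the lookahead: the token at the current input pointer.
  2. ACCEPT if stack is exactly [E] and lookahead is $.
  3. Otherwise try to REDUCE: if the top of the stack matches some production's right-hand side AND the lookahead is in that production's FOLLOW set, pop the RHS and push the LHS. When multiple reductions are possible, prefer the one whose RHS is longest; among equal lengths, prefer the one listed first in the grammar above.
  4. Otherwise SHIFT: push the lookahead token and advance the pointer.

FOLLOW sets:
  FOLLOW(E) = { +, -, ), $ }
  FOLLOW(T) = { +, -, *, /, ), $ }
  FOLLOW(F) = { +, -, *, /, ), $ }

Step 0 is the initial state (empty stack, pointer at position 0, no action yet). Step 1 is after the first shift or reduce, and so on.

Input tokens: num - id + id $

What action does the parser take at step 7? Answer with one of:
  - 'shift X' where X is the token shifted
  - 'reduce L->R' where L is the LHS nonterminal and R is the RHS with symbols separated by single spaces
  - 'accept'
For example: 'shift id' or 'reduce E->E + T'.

Answer: reduce F->id

Derivation:
Step 1: shift num. Stack=[num] ptr=1 lookahead=- remaining=[- id + id $]
Step 2: reduce F->num. Stack=[F] ptr=1 lookahead=- remaining=[- id + id $]
Step 3: reduce T->F. Stack=[T] ptr=1 lookahead=- remaining=[- id + id $]
Step 4: reduce E->T. Stack=[E] ptr=1 lookahead=- remaining=[- id + id $]
Step 5: shift -. Stack=[E -] ptr=2 lookahead=id remaining=[id + id $]
Step 6: shift id. Stack=[E - id] ptr=3 lookahead=+ remaining=[+ id $]
Step 7: reduce F->id. Stack=[E - F] ptr=3 lookahead=+ remaining=[+ id $]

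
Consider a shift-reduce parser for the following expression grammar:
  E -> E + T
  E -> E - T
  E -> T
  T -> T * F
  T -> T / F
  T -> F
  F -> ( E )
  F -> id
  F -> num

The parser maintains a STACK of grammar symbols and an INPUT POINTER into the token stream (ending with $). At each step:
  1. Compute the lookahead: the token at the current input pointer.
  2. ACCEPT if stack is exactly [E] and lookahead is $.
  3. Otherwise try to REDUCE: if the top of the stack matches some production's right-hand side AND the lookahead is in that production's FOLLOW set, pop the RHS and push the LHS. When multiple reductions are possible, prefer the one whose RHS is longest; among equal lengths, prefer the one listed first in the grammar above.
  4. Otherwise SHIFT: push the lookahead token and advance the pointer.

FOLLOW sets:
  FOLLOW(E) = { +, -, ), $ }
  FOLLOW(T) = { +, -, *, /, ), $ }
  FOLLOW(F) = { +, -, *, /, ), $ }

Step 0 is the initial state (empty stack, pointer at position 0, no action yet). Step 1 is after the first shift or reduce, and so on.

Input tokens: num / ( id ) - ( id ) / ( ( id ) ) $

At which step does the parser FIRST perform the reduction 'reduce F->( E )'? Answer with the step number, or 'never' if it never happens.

Answer: 11

Derivation:
Step 1: shift num. Stack=[num] ptr=1 lookahead=/ remaining=[/ ( id ) - ( id ) / ( ( id ) ) $]
Step 2: reduce F->num. Stack=[F] ptr=1 lookahead=/ remaining=[/ ( id ) - ( id ) / ( ( id ) ) $]
Step 3: reduce T->F. Stack=[T] ptr=1 lookahead=/ remaining=[/ ( id ) - ( id ) / ( ( id ) ) $]
Step 4: shift /. Stack=[T /] ptr=2 lookahead=( remaining=[( id ) - ( id ) / ( ( id ) ) $]
Step 5: shift (. Stack=[T / (] ptr=3 lookahead=id remaining=[id ) - ( id ) / ( ( id ) ) $]
Step 6: shift id. Stack=[T / ( id] ptr=4 lookahead=) remaining=[) - ( id ) / ( ( id ) ) $]
Step 7: reduce F->id. Stack=[T / ( F] ptr=4 lookahead=) remaining=[) - ( id ) / ( ( id ) ) $]
Step 8: reduce T->F. Stack=[T / ( T] ptr=4 lookahead=) remaining=[) - ( id ) / ( ( id ) ) $]
Step 9: reduce E->T. Stack=[T / ( E] ptr=4 lookahead=) remaining=[) - ( id ) / ( ( id ) ) $]
Step 10: shift ). Stack=[T / ( E )] ptr=5 lookahead=- remaining=[- ( id ) / ( ( id ) ) $]
Step 11: reduce F->( E ). Stack=[T / F] ptr=5 lookahead=- remaining=[- ( id ) / ( ( id ) ) $]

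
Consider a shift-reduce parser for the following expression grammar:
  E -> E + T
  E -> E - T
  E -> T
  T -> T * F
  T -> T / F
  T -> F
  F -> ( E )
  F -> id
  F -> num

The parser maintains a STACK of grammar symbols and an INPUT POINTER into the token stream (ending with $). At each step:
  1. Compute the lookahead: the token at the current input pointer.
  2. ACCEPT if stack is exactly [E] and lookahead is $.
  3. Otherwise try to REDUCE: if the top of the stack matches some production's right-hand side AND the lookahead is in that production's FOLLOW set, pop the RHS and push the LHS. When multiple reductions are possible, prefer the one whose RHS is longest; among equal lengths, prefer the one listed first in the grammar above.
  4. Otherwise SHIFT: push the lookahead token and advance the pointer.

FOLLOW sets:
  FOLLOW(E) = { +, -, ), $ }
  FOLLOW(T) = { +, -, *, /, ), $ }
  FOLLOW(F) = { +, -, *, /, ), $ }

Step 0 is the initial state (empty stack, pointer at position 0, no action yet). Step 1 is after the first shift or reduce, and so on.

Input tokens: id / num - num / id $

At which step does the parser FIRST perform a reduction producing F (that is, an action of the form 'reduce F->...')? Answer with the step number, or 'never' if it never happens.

Answer: 2

Derivation:
Step 1: shift id. Stack=[id] ptr=1 lookahead=/ remaining=[/ num - num / id $]
Step 2: reduce F->id. Stack=[F] ptr=1 lookahead=/ remaining=[/ num - num / id $]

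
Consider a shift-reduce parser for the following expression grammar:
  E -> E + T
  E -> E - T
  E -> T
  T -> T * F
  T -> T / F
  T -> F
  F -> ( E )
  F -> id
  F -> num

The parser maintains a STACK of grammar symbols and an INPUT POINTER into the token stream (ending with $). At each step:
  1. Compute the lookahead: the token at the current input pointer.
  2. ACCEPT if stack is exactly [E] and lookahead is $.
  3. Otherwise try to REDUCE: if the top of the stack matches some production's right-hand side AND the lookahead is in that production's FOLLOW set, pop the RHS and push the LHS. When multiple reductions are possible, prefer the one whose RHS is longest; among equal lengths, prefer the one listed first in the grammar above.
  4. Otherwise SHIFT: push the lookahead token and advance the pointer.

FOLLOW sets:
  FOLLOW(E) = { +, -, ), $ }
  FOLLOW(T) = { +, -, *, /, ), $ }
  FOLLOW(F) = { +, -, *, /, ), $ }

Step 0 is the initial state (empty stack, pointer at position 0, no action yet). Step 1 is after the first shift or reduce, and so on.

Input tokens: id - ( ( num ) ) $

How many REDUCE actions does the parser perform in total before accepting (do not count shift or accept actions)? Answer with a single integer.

Step 1: shift id. Stack=[id] ptr=1 lookahead=- remaining=[- ( ( num ) ) $]
Step 2: reduce F->id. Stack=[F] ptr=1 lookahead=- remaining=[- ( ( num ) ) $]
Step 3: reduce T->F. Stack=[T] ptr=1 lookahead=- remaining=[- ( ( num ) ) $]
Step 4: reduce E->T. Stack=[E] ptr=1 lookahead=- remaining=[- ( ( num ) ) $]
Step 5: shift -. Stack=[E -] ptr=2 lookahead=( remaining=[( ( num ) ) $]
Step 6: shift (. Stack=[E - (] ptr=3 lookahead=( remaining=[( num ) ) $]
Step 7: shift (. Stack=[E - ( (] ptr=4 lookahead=num remaining=[num ) ) $]
Step 8: shift num. Stack=[E - ( ( num] ptr=5 lookahead=) remaining=[) ) $]
Step 9: reduce F->num. Stack=[E - ( ( F] ptr=5 lookahead=) remaining=[) ) $]
Step 10: reduce T->F. Stack=[E - ( ( T] ptr=5 lookahead=) remaining=[) ) $]
Step 11: reduce E->T. Stack=[E - ( ( E] ptr=5 lookahead=) remaining=[) ) $]
Step 12: shift ). Stack=[E - ( ( E )] ptr=6 lookahead=) remaining=[) $]
Step 13: reduce F->( E ). Stack=[E - ( F] ptr=6 lookahead=) remaining=[) $]
Step 14: reduce T->F. Stack=[E - ( T] ptr=6 lookahead=) remaining=[) $]
Step 15: reduce E->T. Stack=[E - ( E] ptr=6 lookahead=) remaining=[) $]
Step 16: shift ). Stack=[E - ( E )] ptr=7 lookahead=$ remaining=[$]
Step 17: reduce F->( E ). Stack=[E - F] ptr=7 lookahead=$ remaining=[$]
Step 18: reduce T->F. Stack=[E - T] ptr=7 lookahead=$ remaining=[$]
Step 19: reduce E->E - T. Stack=[E] ptr=7 lookahead=$ remaining=[$]
Step 20: accept. Stack=[E] ptr=7 lookahead=$ remaining=[$]

Answer: 12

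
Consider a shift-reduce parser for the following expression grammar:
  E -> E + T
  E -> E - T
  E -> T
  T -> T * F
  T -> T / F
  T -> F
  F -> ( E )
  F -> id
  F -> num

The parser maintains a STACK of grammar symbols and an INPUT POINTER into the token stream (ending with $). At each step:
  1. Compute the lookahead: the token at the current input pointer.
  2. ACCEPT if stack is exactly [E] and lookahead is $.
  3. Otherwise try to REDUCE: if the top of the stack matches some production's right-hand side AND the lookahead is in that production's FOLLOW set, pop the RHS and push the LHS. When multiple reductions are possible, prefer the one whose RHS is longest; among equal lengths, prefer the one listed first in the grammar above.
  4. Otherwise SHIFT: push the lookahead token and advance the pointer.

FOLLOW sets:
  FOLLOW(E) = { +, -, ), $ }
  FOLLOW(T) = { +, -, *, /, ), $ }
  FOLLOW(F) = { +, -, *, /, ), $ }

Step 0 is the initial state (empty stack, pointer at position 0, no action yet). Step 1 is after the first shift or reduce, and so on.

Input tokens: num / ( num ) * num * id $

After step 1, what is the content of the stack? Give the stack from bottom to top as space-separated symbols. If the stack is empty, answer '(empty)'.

Step 1: shift num. Stack=[num] ptr=1 lookahead=/ remaining=[/ ( num ) * num * id $]

Answer: num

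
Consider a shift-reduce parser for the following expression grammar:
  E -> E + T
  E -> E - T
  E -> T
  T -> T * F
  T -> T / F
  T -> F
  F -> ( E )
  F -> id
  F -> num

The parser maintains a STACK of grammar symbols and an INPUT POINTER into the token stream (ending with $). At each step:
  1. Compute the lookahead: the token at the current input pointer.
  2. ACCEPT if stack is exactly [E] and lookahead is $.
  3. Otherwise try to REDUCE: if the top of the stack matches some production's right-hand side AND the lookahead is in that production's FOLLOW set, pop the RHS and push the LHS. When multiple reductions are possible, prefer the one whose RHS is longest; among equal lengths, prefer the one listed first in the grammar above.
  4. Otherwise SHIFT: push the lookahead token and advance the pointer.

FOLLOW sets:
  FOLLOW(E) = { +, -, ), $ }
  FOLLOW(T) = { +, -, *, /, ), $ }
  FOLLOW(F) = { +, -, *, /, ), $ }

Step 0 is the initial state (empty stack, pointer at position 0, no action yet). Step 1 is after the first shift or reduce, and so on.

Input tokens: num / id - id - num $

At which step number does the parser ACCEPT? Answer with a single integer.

Step 1: shift num. Stack=[num] ptr=1 lookahead=/ remaining=[/ id - id - num $]
Step 2: reduce F->num. Stack=[F] ptr=1 lookahead=/ remaining=[/ id - id - num $]
Step 3: reduce T->F. Stack=[T] ptr=1 lookahead=/ remaining=[/ id - id - num $]
Step 4: shift /. Stack=[T /] ptr=2 lookahead=id remaining=[id - id - num $]
Step 5: shift id. Stack=[T / id] ptr=3 lookahead=- remaining=[- id - num $]
Step 6: reduce F->id. Stack=[T / F] ptr=3 lookahead=- remaining=[- id - num $]
Step 7: reduce T->T / F. Stack=[T] ptr=3 lookahead=- remaining=[- id - num $]
Step 8: reduce E->T. Stack=[E] ptr=3 lookahead=- remaining=[- id - num $]
Step 9: shift -. Stack=[E -] ptr=4 lookahead=id remaining=[id - num $]
Step 10: shift id. Stack=[E - id] ptr=5 lookahead=- remaining=[- num $]
Step 11: reduce F->id. Stack=[E - F] ptr=5 lookahead=- remaining=[- num $]
Step 12: reduce T->F. Stack=[E - T] ptr=5 lookahead=- remaining=[- num $]
Step 13: reduce E->E - T. Stack=[E] ptr=5 lookahead=- remaining=[- num $]
Step 14: shift -. Stack=[E -] ptr=6 lookahead=num remaining=[num $]
Step 15: shift num. Stack=[E - num] ptr=7 lookahead=$ remaining=[$]
Step 16: reduce F->num. Stack=[E - F] ptr=7 lookahead=$ remaining=[$]
Step 17: reduce T->F. Stack=[E - T] ptr=7 lookahead=$ remaining=[$]
Step 18: reduce E->E - T. Stack=[E] ptr=7 lookahead=$ remaining=[$]
Step 19: accept. Stack=[E] ptr=7 lookahead=$ remaining=[$]

Answer: 19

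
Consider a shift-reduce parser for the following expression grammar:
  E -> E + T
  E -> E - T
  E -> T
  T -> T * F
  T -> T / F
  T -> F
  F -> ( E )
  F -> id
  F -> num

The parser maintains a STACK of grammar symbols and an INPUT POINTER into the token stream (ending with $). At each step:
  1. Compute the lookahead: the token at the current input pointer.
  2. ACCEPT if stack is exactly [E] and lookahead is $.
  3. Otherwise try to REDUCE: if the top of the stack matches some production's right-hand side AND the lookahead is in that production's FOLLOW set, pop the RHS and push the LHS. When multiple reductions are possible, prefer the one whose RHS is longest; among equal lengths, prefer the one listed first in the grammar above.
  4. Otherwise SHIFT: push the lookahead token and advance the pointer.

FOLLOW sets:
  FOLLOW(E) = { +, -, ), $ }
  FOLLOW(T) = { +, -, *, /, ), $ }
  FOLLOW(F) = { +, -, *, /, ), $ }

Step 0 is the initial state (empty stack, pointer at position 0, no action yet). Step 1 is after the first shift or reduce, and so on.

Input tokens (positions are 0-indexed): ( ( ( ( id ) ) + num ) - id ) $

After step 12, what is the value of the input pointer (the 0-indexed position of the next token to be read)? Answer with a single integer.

Step 1: shift (. Stack=[(] ptr=1 lookahead=( remaining=[( ( ( id ) ) + num ) - id ) $]
Step 2: shift (. Stack=[( (] ptr=2 lookahead=( remaining=[( ( id ) ) + num ) - id ) $]
Step 3: shift (. Stack=[( ( (] ptr=3 lookahead=( remaining=[( id ) ) + num ) - id ) $]
Step 4: shift (. Stack=[( ( ( (] ptr=4 lookahead=id remaining=[id ) ) + num ) - id ) $]
Step 5: shift id. Stack=[( ( ( ( id] ptr=5 lookahead=) remaining=[) ) + num ) - id ) $]
Step 6: reduce F->id. Stack=[( ( ( ( F] ptr=5 lookahead=) remaining=[) ) + num ) - id ) $]
Step 7: reduce T->F. Stack=[( ( ( ( T] ptr=5 lookahead=) remaining=[) ) + num ) - id ) $]
Step 8: reduce E->T. Stack=[( ( ( ( E] ptr=5 lookahead=) remaining=[) ) + num ) - id ) $]
Step 9: shift ). Stack=[( ( ( ( E )] ptr=6 lookahead=) remaining=[) + num ) - id ) $]
Step 10: reduce F->( E ). Stack=[( ( ( F] ptr=6 lookahead=) remaining=[) + num ) - id ) $]
Step 11: reduce T->F. Stack=[( ( ( T] ptr=6 lookahead=) remaining=[) + num ) - id ) $]
Step 12: reduce E->T. Stack=[( ( ( E] ptr=6 lookahead=) remaining=[) + num ) - id ) $]

Answer: 6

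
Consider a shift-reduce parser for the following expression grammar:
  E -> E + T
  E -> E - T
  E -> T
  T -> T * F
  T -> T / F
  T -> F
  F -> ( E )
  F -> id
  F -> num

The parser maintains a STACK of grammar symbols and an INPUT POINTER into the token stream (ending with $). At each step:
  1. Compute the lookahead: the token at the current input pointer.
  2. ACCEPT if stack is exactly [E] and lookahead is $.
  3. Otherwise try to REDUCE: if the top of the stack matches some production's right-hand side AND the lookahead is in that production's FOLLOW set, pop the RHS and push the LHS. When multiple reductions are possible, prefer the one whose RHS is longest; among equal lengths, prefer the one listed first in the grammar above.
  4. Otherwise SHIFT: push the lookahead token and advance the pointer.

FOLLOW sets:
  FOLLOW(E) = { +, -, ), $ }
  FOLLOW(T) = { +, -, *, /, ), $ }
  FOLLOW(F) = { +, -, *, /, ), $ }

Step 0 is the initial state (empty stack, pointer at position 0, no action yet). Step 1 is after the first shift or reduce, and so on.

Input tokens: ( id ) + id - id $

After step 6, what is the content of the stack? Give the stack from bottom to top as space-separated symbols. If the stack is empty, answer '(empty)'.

Answer: ( E )

Derivation:
Step 1: shift (. Stack=[(] ptr=1 lookahead=id remaining=[id ) + id - id $]
Step 2: shift id. Stack=[( id] ptr=2 lookahead=) remaining=[) + id - id $]
Step 3: reduce F->id. Stack=[( F] ptr=2 lookahead=) remaining=[) + id - id $]
Step 4: reduce T->F. Stack=[( T] ptr=2 lookahead=) remaining=[) + id - id $]
Step 5: reduce E->T. Stack=[( E] ptr=2 lookahead=) remaining=[) + id - id $]
Step 6: shift ). Stack=[( E )] ptr=3 lookahead=+ remaining=[+ id - id $]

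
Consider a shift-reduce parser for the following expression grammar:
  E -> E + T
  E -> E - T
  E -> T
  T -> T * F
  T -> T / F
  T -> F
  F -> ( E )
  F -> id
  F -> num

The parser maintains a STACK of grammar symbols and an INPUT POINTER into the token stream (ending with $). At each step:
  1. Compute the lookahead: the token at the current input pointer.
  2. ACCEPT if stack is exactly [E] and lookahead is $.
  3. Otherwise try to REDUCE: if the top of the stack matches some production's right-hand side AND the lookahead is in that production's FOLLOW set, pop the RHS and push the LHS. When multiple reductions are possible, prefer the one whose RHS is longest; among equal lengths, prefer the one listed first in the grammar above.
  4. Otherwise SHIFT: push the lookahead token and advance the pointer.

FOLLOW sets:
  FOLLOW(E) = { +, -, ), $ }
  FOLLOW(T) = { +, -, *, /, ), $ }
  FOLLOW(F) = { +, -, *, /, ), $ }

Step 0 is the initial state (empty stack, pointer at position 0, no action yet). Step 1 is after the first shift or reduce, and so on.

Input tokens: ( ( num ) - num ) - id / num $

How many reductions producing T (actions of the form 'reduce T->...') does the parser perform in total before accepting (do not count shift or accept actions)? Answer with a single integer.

Step 1: shift (. Stack=[(] ptr=1 lookahead=( remaining=[( num ) - num ) - id / num $]
Step 2: shift (. Stack=[( (] ptr=2 lookahead=num remaining=[num ) - num ) - id / num $]
Step 3: shift num. Stack=[( ( num] ptr=3 lookahead=) remaining=[) - num ) - id / num $]
Step 4: reduce F->num. Stack=[( ( F] ptr=3 lookahead=) remaining=[) - num ) - id / num $]
Step 5: reduce T->F. Stack=[( ( T] ptr=3 lookahead=) remaining=[) - num ) - id / num $]
Step 6: reduce E->T. Stack=[( ( E] ptr=3 lookahead=) remaining=[) - num ) - id / num $]
Step 7: shift ). Stack=[( ( E )] ptr=4 lookahead=- remaining=[- num ) - id / num $]
Step 8: reduce F->( E ). Stack=[( F] ptr=4 lookahead=- remaining=[- num ) - id / num $]
Step 9: reduce T->F. Stack=[( T] ptr=4 lookahead=- remaining=[- num ) - id / num $]
Step 10: reduce E->T. Stack=[( E] ptr=4 lookahead=- remaining=[- num ) - id / num $]
Step 11: shift -. Stack=[( E -] ptr=5 lookahead=num remaining=[num ) - id / num $]
Step 12: shift num. Stack=[( E - num] ptr=6 lookahead=) remaining=[) - id / num $]
Step 13: reduce F->num. Stack=[( E - F] ptr=6 lookahead=) remaining=[) - id / num $]
Step 14: reduce T->F. Stack=[( E - T] ptr=6 lookahead=) remaining=[) - id / num $]
Step 15: reduce E->E - T. Stack=[( E] ptr=6 lookahead=) remaining=[) - id / num $]
Step 16: shift ). Stack=[( E )] ptr=7 lookahead=- remaining=[- id / num $]
Step 17: reduce F->( E ). Stack=[F] ptr=7 lookahead=- remaining=[- id / num $]
Step 18: reduce T->F. Stack=[T] ptr=7 lookahead=- remaining=[- id / num $]
Step 19: reduce E->T. Stack=[E] ptr=7 lookahead=- remaining=[- id / num $]
Step 20: shift -. Stack=[E -] ptr=8 lookahead=id remaining=[id / num $]
Step 21: shift id. Stack=[E - id] ptr=9 lookahead=/ remaining=[/ num $]
Step 22: reduce F->id. Stack=[E - F] ptr=9 lookahead=/ remaining=[/ num $]
Step 23: reduce T->F. Stack=[E - T] ptr=9 lookahead=/ remaining=[/ num $]
Step 24: shift /. Stack=[E - T /] ptr=10 lookahead=num remaining=[num $]
Step 25: shift num. Stack=[E - T / num] ptr=11 lookahead=$ remaining=[$]
Step 26: reduce F->num. Stack=[E - T / F] ptr=11 lookahead=$ remaining=[$]
Step 27: reduce T->T / F. Stack=[E - T] ptr=11 lookahead=$ remaining=[$]
Step 28: reduce E->E - T. Stack=[E] ptr=11 lookahead=$ remaining=[$]
Step 29: accept. Stack=[E] ptr=11 lookahead=$ remaining=[$]

Answer: 6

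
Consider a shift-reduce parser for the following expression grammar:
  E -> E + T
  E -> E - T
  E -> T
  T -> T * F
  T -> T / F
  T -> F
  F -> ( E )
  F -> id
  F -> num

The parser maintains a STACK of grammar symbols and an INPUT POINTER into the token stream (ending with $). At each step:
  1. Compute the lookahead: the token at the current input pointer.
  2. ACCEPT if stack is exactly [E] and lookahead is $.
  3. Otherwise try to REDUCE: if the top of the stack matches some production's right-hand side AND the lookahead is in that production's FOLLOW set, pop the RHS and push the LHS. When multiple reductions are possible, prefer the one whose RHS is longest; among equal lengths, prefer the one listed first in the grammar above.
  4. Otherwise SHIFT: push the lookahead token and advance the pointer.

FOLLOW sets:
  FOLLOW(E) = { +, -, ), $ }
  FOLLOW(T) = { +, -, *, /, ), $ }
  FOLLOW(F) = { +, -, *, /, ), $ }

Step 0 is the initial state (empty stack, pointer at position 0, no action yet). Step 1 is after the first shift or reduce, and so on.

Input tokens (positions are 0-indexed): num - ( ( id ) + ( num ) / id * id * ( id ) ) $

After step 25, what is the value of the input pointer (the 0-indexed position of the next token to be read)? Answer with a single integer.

Answer: 11

Derivation:
Step 1: shift num. Stack=[num] ptr=1 lookahead=- remaining=[- ( ( id ) + ( num ) / id * id * ( id ) ) $]
Step 2: reduce F->num. Stack=[F] ptr=1 lookahead=- remaining=[- ( ( id ) + ( num ) / id * id * ( id ) ) $]
Step 3: reduce T->F. Stack=[T] ptr=1 lookahead=- remaining=[- ( ( id ) + ( num ) / id * id * ( id ) ) $]
Step 4: reduce E->T. Stack=[E] ptr=1 lookahead=- remaining=[- ( ( id ) + ( num ) / id * id * ( id ) ) $]
Step 5: shift -. Stack=[E -] ptr=2 lookahead=( remaining=[( ( id ) + ( num ) / id * id * ( id ) ) $]
Step 6: shift (. Stack=[E - (] ptr=3 lookahead=( remaining=[( id ) + ( num ) / id * id * ( id ) ) $]
Step 7: shift (. Stack=[E - ( (] ptr=4 lookahead=id remaining=[id ) + ( num ) / id * id * ( id ) ) $]
Step 8: shift id. Stack=[E - ( ( id] ptr=5 lookahead=) remaining=[) + ( num ) / id * id * ( id ) ) $]
Step 9: reduce F->id. Stack=[E - ( ( F] ptr=5 lookahead=) remaining=[) + ( num ) / id * id * ( id ) ) $]
Step 10: reduce T->F. Stack=[E - ( ( T] ptr=5 lookahead=) remaining=[) + ( num ) / id * id * ( id ) ) $]
Step 11: reduce E->T. Stack=[E - ( ( E] ptr=5 lookahead=) remaining=[) + ( num ) / id * id * ( id ) ) $]
Step 12: shift ). Stack=[E - ( ( E )] ptr=6 lookahead=+ remaining=[+ ( num ) / id * id * ( id ) ) $]
Step 13: reduce F->( E ). Stack=[E - ( F] ptr=6 lookahead=+ remaining=[+ ( num ) / id * id * ( id ) ) $]
Step 14: reduce T->F. Stack=[E - ( T] ptr=6 lookahead=+ remaining=[+ ( num ) / id * id * ( id ) ) $]
Step 15: reduce E->T. Stack=[E - ( E] ptr=6 lookahead=+ remaining=[+ ( num ) / id * id * ( id ) ) $]
Step 16: shift +. Stack=[E - ( E +] ptr=7 lookahead=( remaining=[( num ) / id * id * ( id ) ) $]
Step 17: shift (. Stack=[E - ( E + (] ptr=8 lookahead=num remaining=[num ) / id * id * ( id ) ) $]
Step 18: shift num. Stack=[E - ( E + ( num] ptr=9 lookahead=) remaining=[) / id * id * ( id ) ) $]
Step 19: reduce F->num. Stack=[E - ( E + ( F] ptr=9 lookahead=) remaining=[) / id * id * ( id ) ) $]
Step 20: reduce T->F. Stack=[E - ( E + ( T] ptr=9 lookahead=) remaining=[) / id * id * ( id ) ) $]
Step 21: reduce E->T. Stack=[E - ( E + ( E] ptr=9 lookahead=) remaining=[) / id * id * ( id ) ) $]
Step 22: shift ). Stack=[E - ( E + ( E )] ptr=10 lookahead=/ remaining=[/ id * id * ( id ) ) $]
Step 23: reduce F->( E ). Stack=[E - ( E + F] ptr=10 lookahead=/ remaining=[/ id * id * ( id ) ) $]
Step 24: reduce T->F. Stack=[E - ( E + T] ptr=10 lookahead=/ remaining=[/ id * id * ( id ) ) $]
Step 25: shift /. Stack=[E - ( E + T /] ptr=11 lookahead=id remaining=[id * id * ( id ) ) $]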